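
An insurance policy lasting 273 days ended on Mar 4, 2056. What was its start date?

Counting back 273 days from March 4, 2056.
Going back 4 days from March 4, 2056 reaches the end of the previous month; 273 − 4 = 269 left.
February 2056 has 29 days (2056 is a leap year): 269 − 29 = 240 left.
January 2056 has 31 days: 240 − 31 = 209 left.
December 2055 has 31 days: 209 − 31 = 178 left.
November 2055 has 30 days: 178 − 30 = 148 left.
October 2055 has 31 days: 148 − 31 = 117 left.
September 2055 has 30 days: 117 − 30 = 87 left.
August 2055 has 31 days: 87 − 31 = 56 left.
July 2055 has 31 days: 56 − 31 = 25 left.
June 2055 has 30 days; 30 − 25 = 5 → June 5, 2055.

June 5, 2055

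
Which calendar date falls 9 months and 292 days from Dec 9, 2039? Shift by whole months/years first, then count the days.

Counting forward 9 months and 292 days from December 9, 2039: first the month/year part, then the days.
month 12 + 9 = 21, which is month 9 of year 2040 → September 2040.
Day 9 is valid in September, giving September 9, 2040.
Now add 292 days from September 9, 2040.
September has 30 days, so 30 − 9 = 21 days remain after September 9, 2040; 292 − 21 = 271 left.
October 2040 has 31 days: 271 − 31 = 240 left.
November 2040 has 30 days: 240 − 30 = 210 left.
December 2040 has 31 days: 210 − 31 = 179 left.
January 2041 has 31 days: 179 − 31 = 148 left.
February 2041 has 28 days (2041 is not a leap year): 148 − 28 = 120 left.
March 2041 has 31 days: 120 − 31 = 89 left.
April 2041 has 30 days: 89 − 30 = 59 left.
May 2041 has 31 days: 59 − 31 = 28 left.
28 days into June 2041 → June 28, 2041.

June 28, 2041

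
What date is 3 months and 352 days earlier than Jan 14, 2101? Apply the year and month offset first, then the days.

Going back 3 months and 352 days from January 14, 2101: first the month/year part, then the days.
month 1 − 3 = -2, which is month 10 of year 2100 → October 2100.
Day 14 is valid in October, giving October 14, 2100.
Now subtract 352 days from October 14, 2100.
Going back 14 days from October 14, 2100 reaches the end of the previous month; 352 − 14 = 338 left.
September 2100 has 30 days: 338 − 30 = 308 left.
August 2100 has 31 days: 308 − 31 = 277 left.
July 2100 has 31 days: 277 − 31 = 246 left.
June 2100 has 30 days: 246 − 30 = 216 left.
May 2100 has 31 days: 216 − 31 = 185 left.
April 2100 has 30 days: 185 − 30 = 155 left.
March 2100 has 31 days: 155 − 31 = 124 left.
February 2100 has 28 days (2100 is not a leap year (divisible by 100 but not 400)): 124 − 28 = 96 left.
January 2100 has 31 days: 96 − 31 = 65 left.
December 2099 has 31 days: 65 − 31 = 34 left.
November 2099 has 30 days: 34 − 30 = 4 left.
October 2099 has 31 days; 31 − 4 = 27 → October 27, 2099.

October 27, 2099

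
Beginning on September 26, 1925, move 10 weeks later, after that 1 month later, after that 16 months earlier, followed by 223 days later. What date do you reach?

Counting forward 10 weeks (= 70 days) from September 26, 1925:
September has 30 days, so 30 − 26 = 4 days remain after September 26, 1925; 70 − 4 = 66 left.
October 1925 has 31 days: 66 − 31 = 35 left.
November 1925 has 30 days: 35 − 30 = 5 left.
5 days into December 1925 → December 5, 1925.
Adding 1 month from December 5, 1925:
month 12 + 1 = 13, which is month 1 of year 1926 → January 1926.
Day 5 is valid in January, giving January 5, 1926.
Subtracting 16 months from January 5, 1926:
month 1 − 16 = -15, which is month 9 of year 1924 → September 1924.
Day 5 is valid in September, giving September 5, 1924.
Counting forward 223 days from September 5, 1924:
September has 30 days, so 30 − 5 = 25 days remain after September 5, 1924; 223 − 25 = 198 left.
October 1924 has 31 days: 198 − 31 = 167 left.
November 1924 has 30 days: 167 − 30 = 137 left.
December 1924 has 31 days: 137 − 31 = 106 left.
January 1925 has 31 days: 106 − 31 = 75 left.
February 1925 has 28 days (1925 is not a leap year): 75 − 28 = 47 left.
March 1925 has 31 days: 47 − 31 = 16 left.
16 days into April 1925 → April 16, 1925.

April 16, 1925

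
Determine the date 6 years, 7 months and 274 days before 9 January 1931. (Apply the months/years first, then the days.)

September 9, 1923

Counting back 6 years, 7 months and 274 days from January 9, 1931: first the month/year part, then the days.
-6 years → 1925; month 1 − 7 = -6, which is month 6 of year 1924 → June 1924.
Day 9 is valid in June, giving June 9, 1924.
Now subtract 274 days from June 9, 1924.
Going back 9 days from June 9, 1924 reaches the end of the previous month; 274 − 9 = 265 left.
May 1924 has 31 days: 265 − 31 = 234 left.
April 1924 has 30 days: 234 − 30 = 204 left.
March 1924 has 31 days: 204 − 31 = 173 left.
February 1924 has 29 days (1924 is a leap year): 173 − 29 = 144 left.
January 1924 has 31 days: 144 − 31 = 113 left.
December 1923 has 31 days: 113 − 31 = 82 left.
November 1923 has 30 days: 82 − 30 = 52 left.
October 1923 has 31 days: 52 − 31 = 21 left.
September 1923 has 30 days; 30 − 21 = 9 → September 9, 1923.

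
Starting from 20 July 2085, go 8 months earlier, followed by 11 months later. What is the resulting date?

October 20, 2085

Going back 8 months from July 20, 2085:
month 7 − 8 = -1, which is month 11 of year 2084 → November 2084.
Day 20 is valid in November, giving November 20, 2084.
Advancing 11 months from November 20, 2084:
month 11 + 11 = 22, which is month 10 of year 2085 → October 2085.
Day 20 is valid in October, giving October 20, 2085.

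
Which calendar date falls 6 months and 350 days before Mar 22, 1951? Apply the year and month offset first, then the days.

Counting back 6 months and 350 days from March 22, 1951: first the month/year part, then the days.
month 3 − 6 = -3, which is month 9 of year 1950 → September 1950.
Day 22 is valid in September, giving September 22, 1950.
Now subtract 350 days from September 22, 1950.
Going back 22 days from September 22, 1950 reaches the end of the previous month; 350 − 22 = 328 left.
August 1950 has 31 days: 328 − 31 = 297 left.
July 1950 has 31 days: 297 − 31 = 266 left.
June 1950 has 30 days: 266 − 30 = 236 left.
May 1950 has 31 days: 236 − 31 = 205 left.
April 1950 has 30 days: 205 − 30 = 175 left.
March 1950 has 31 days: 175 − 31 = 144 left.
February 1950 has 28 days (1950 is not a leap year): 144 − 28 = 116 left.
January 1950 has 31 days: 116 − 31 = 85 left.
December 1949 has 31 days: 85 − 31 = 54 left.
November 1949 has 30 days: 54 − 30 = 24 left.
October 1949 has 31 days; 31 − 24 = 7 → October 7, 1949.

October 7, 1949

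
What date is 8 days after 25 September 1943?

Advancing 8 days from September 25, 1943.
September has 30 days, so 30 − 25 = 5 days remain after September 25, 1943; 8 − 5 = 3 left.
3 days into October 1943 → October 3, 1943.

October 3, 1943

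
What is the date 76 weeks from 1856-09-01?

February 15, 1858

Counting forward 76 weeks = 532 days from September 1, 1856.
September has 30 days, so 30 − 1 = 29 days remain after September 1, 1856; 532 − 29 = 503 left.
October 1856 has 31 days: 503 − 31 = 472 left.
November 1856 has 30 days: 472 − 30 = 442 left.
December 1856 has 31 days: 442 − 31 = 411 left.
January 1857 has 31 days: 411 − 31 = 380 left.
February 1857 has 28 days (1857 is not a leap year): 380 − 28 = 352 left.
March 1857 has 31 days: 352 − 31 = 321 left.
April 1857 has 30 days: 321 − 30 = 291 left.
May 1857 has 31 days: 291 − 31 = 260 left.
June 1857 has 30 days: 260 − 30 = 230 left.
July 1857 has 31 days: 230 − 31 = 199 left.
August 1857 has 31 days: 199 − 31 = 168 left.
September 1857 has 30 days: 168 − 30 = 138 left.
October 1857 has 31 days: 138 − 31 = 107 left.
November 1857 has 30 days: 107 − 30 = 77 left.
December 1857 has 31 days: 77 − 31 = 46 left.
January 1858 has 31 days: 46 − 31 = 15 left.
15 days into February 1858 → February 15, 1858.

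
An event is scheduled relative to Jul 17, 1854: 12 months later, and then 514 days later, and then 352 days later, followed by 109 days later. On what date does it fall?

March 18, 1858

Adding 12 months from July 17, 1854:
month 7 + 12 = 19, which is month 7 of year 1855 → July 1855.
Day 17 is valid in July, giving July 17, 1855.
Counting forward 514 days from July 17, 1855:
July has 31 days, so 31 − 17 = 14 days remain after July 17, 1855; 514 − 14 = 500 left.
August 1855 has 31 days: 500 − 31 = 469 left.
September 1855 has 30 days: 469 − 30 = 439 left.
October 1855 has 31 days: 439 − 31 = 408 left.
November 1855 has 30 days: 408 − 30 = 378 left.
December 1855 has 31 days: 378 − 31 = 347 left.
January 1856 has 31 days: 347 − 31 = 316 left.
February 1856 has 29 days (1856 is a leap year): 316 − 29 = 287 left.
March 1856 has 31 days: 287 − 31 = 256 left.
April 1856 has 30 days: 256 − 30 = 226 left.
May 1856 has 31 days: 226 − 31 = 195 left.
June 1856 has 30 days: 195 − 30 = 165 left.
July 1856 has 31 days: 165 − 31 = 134 left.
August 1856 has 31 days: 134 − 31 = 103 left.
September 1856 has 30 days: 103 − 30 = 73 left.
October 1856 has 31 days: 73 − 31 = 42 left.
November 1856 has 30 days: 42 − 30 = 12 left.
12 days into December 1856 → December 12, 1856.
Adding 352 days from December 12, 1856:
December has 31 days, so 31 − 12 = 19 days remain after December 12, 1856; 352 − 19 = 333 left.
January 1857 has 31 days: 333 − 31 = 302 left.
February 1857 has 28 days (1857 is not a leap year): 302 − 28 = 274 left.
March 1857 has 31 days: 274 − 31 = 243 left.
April 1857 has 30 days: 243 − 30 = 213 left.
May 1857 has 31 days: 213 − 31 = 182 left.
June 1857 has 30 days: 182 − 30 = 152 left.
July 1857 has 31 days: 152 − 31 = 121 left.
August 1857 has 31 days: 121 − 31 = 90 left.
September 1857 has 30 days: 90 − 30 = 60 left.
October 1857 has 31 days: 60 − 31 = 29 left.
29 days into November 1857 → November 29, 1857.
Adding 109 days from November 29, 1857:
November has 30 days, so 30 − 29 = 1 day remains after November 29, 1857; 109 − 1 = 108 left.
December 1857 has 31 days: 108 − 31 = 77 left.
January 1858 has 31 days: 77 − 31 = 46 left.
February 1858 has 28 days (1858 is not a leap year): 46 − 28 = 18 left.
18 days into March 1858 → March 18, 1858.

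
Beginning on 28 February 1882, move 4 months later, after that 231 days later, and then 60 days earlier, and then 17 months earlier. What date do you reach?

July 16, 1881

Counting forward 4 months from February 28, 1882:
month 2 + 4 = 6 → June 1882.
Day 28 is valid in June, giving June 28, 1882.
Adding 231 days from June 28, 1882:
June has 30 days, so 30 − 28 = 2 days remain after June 28, 1882; 231 − 2 = 229 left.
July 1882 has 31 days: 229 − 31 = 198 left.
August 1882 has 31 days: 198 − 31 = 167 left.
September 1882 has 30 days: 167 − 30 = 137 left.
October 1882 has 31 days: 137 − 31 = 106 left.
November 1882 has 30 days: 106 − 30 = 76 left.
December 1882 has 31 days: 76 − 31 = 45 left.
January 1883 has 31 days: 45 − 31 = 14 left.
14 days into February 1883 → February 14, 1883.
Going back 60 days from February 14, 1883:
Going back 14 days from February 14, 1883 reaches the end of the previous month; 60 − 14 = 46 left.
January 1883 has 31 days: 46 − 31 = 15 left.
December 1882 has 31 days; 31 − 15 = 16 → December 16, 1882.
Going back 17 months from December 16, 1882:
month 12 − 17 = -5, which is month 7 of year 1881 → July 1881.
Day 16 is valid in July, giving July 16, 1881.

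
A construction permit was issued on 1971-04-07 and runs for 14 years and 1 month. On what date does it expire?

May 7, 1985

Adding 14 years and 1 month from April 7, 1971.
+14 years → 1985; month 4 + 1 = 5 → May 1985.
Day 7 is valid in May, giving May 7, 1985.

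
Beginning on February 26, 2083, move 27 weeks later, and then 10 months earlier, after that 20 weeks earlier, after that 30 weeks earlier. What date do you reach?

Adding 27 weeks (= 189 days) from February 26, 2083:
February has 28 days, so 28 − 26 = 2 days remain after February 26, 2083; 189 − 2 = 187 left.
March 2083 has 31 days: 187 − 31 = 156 left.
April 2083 has 30 days: 156 − 30 = 126 left.
May 2083 has 31 days: 126 − 31 = 95 left.
June 2083 has 30 days: 95 − 30 = 65 left.
July 2083 has 31 days: 65 − 31 = 34 left.
August 2083 has 31 days: 34 − 31 = 3 left.
3 days into September 2083 → September 3, 2083.
Subtracting 10 months from September 3, 2083:
month 9 − 10 = -1, which is month 11 of year 2082 → November 2082.
Day 3 is valid in November, giving November 3, 2082.
Going back 20 weeks (= 140 days) from November 3, 2082:
Going back 3 days from November 3, 2082 reaches the end of the previous month; 140 − 3 = 137 left.
October 2082 has 31 days: 137 − 31 = 106 left.
September 2082 has 30 days: 106 − 30 = 76 left.
August 2082 has 31 days: 76 − 31 = 45 left.
July 2082 has 31 days: 45 − 31 = 14 left.
June 2082 has 30 days; 30 − 14 = 16 → June 16, 2082.
Counting back 30 weeks (= 210 days) from June 16, 2082:
Going back 16 days from June 16, 2082 reaches the end of the previous month; 210 − 16 = 194 left.
May 2082 has 31 days: 194 − 31 = 163 left.
April 2082 has 30 days: 163 − 30 = 133 left.
March 2082 has 31 days: 133 − 31 = 102 left.
February 2082 has 28 days (2082 is not a leap year): 102 − 28 = 74 left.
January 2082 has 31 days: 74 − 31 = 43 left.
December 2081 has 31 days: 43 − 31 = 12 left.
November 2081 has 30 days; 30 − 12 = 18 → November 18, 2081.

November 18, 2081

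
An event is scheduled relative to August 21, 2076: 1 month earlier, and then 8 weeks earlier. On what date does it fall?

Going back 1 month from August 21, 2076:
month 8 − 1 = 7 → July 2076.
Day 21 is valid in July, giving July 21, 2076.
Subtracting 8 weeks (= 56 days) from July 21, 2076:
Going back 21 days from July 21, 2076 reaches the end of the previous month; 56 − 21 = 35 left.
June 2076 has 30 days: 35 − 30 = 5 left.
May 2076 has 31 days; 31 − 5 = 26 → May 26, 2076.

May 26, 2076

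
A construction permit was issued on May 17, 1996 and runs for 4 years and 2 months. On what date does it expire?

July 17, 2000

Adding 4 years and 2 months from May 17, 1996.
+4 years → 2000; month 5 + 2 = 7 → July 2000.
Day 17 is valid in July, giving July 17, 2000.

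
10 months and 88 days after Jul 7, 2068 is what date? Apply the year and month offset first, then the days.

Advancing 10 months and 88 days from July 7, 2068: first the month/year part, then the days.
month 7 + 10 = 17, which is month 5 of year 2069 → May 2069.
Day 7 is valid in May, giving May 7, 2069.
Now add 88 days from May 7, 2069.
May has 31 days, so 31 − 7 = 24 days remain after May 7, 2069; 88 − 24 = 64 left.
June 2069 has 30 days: 64 − 30 = 34 left.
July 2069 has 31 days: 34 − 31 = 3 left.
3 days into August 2069 → August 3, 2069.

August 3, 2069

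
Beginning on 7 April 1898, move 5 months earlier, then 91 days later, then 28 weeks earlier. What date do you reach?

July 25, 1897

Subtracting 5 months from April 7, 1898:
month 4 − 5 = -1, which is month 11 of year 1897 → November 1897.
Day 7 is valid in November, giving November 7, 1897.
Advancing 91 days from November 7, 1897:
November has 30 days, so 30 − 7 = 23 days remain after November 7, 1897; 91 − 23 = 68 left.
December 1897 has 31 days: 68 − 31 = 37 left.
January 1898 has 31 days: 37 − 31 = 6 left.
6 days into February 1898 → February 6, 1898.
Counting back 28 weeks (= 196 days) from February 6, 1898:
Going back 6 days from February 6, 1898 reaches the end of the previous month; 196 − 6 = 190 left.
January 1898 has 31 days: 190 − 31 = 159 left.
December 1897 has 31 days: 159 − 31 = 128 left.
November 1897 has 30 days: 128 − 30 = 98 left.
October 1897 has 31 days: 98 − 31 = 67 left.
September 1897 has 30 days: 67 − 30 = 37 left.
August 1897 has 31 days: 37 − 31 = 6 left.
July 1897 has 31 days; 31 − 6 = 25 → July 25, 1897.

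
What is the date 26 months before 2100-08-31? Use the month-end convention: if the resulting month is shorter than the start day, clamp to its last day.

Subtracting 26 months from August 31, 2100.
month 8 − 26 = -18, which is month 6 of year 2098 → June 2098.
June 2098 has only 30 days and the start was day 31, so the date clamps to June 30, 2098.

June 30, 2098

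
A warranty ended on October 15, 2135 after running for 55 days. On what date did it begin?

August 21, 2135

Counting back 55 days from October 15, 2135.
Going back 15 days from October 15, 2135 reaches the end of the previous month; 55 − 15 = 40 left.
September 2135 has 30 days: 40 − 30 = 10 left.
August 2135 has 31 days; 31 − 10 = 21 → August 21, 2135.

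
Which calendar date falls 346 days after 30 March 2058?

March 11, 2059

Adding 346 days from March 30, 2058.
March has 31 days, so 31 − 30 = 1 day remains after March 30, 2058; 346 − 1 = 345 left.
April 2058 has 30 days: 345 − 30 = 315 left.
May 2058 has 31 days: 315 − 31 = 284 left.
June 2058 has 30 days: 284 − 30 = 254 left.
July 2058 has 31 days: 254 − 31 = 223 left.
August 2058 has 31 days: 223 − 31 = 192 left.
September 2058 has 30 days: 192 − 30 = 162 left.
October 2058 has 31 days: 162 − 31 = 131 left.
November 2058 has 30 days: 131 − 30 = 101 left.
December 2058 has 31 days: 101 − 31 = 70 left.
January 2059 has 31 days: 70 − 31 = 39 left.
February 2059 has 28 days (2059 is not a leap year): 39 − 28 = 11 left.
11 days into March 2059 → March 11, 2059.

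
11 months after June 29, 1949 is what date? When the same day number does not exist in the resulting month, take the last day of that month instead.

May 29, 1950

Adding 11 months from June 29, 1949.
month 6 + 11 = 17, which is month 5 of year 1950 → May 1950.
Day 29 is valid in May, giving May 29, 1950.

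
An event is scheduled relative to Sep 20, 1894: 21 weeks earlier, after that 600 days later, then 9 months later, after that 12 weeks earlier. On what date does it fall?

Going back 21 weeks (= 147 days) from September 20, 1894:
Going back 20 days from September 20, 1894 reaches the end of the previous month; 147 − 20 = 127 left.
August 1894 has 31 days: 127 − 31 = 96 left.
July 1894 has 31 days: 96 − 31 = 65 left.
June 1894 has 30 days: 65 − 30 = 35 left.
May 1894 has 31 days: 35 − 31 = 4 left.
April 1894 has 30 days; 30 − 4 = 26 → April 26, 1894.
Adding 600 days from April 26, 1894:
April has 30 days, so 30 − 26 = 4 days remain after April 26, 1894; 600 − 4 = 596 left.
May 1894 has 31 days: 596 − 31 = 565 left.
June 1894 has 30 days: 565 − 30 = 535 left.
July 1894 has 31 days: 535 − 31 = 504 left.
August 1894 has 31 days: 504 − 31 = 473 left.
September 1894 has 30 days: 473 − 30 = 443 left.
October 1894 has 31 days: 443 − 31 = 412 left.
November 1894 has 30 days: 412 − 30 = 382 left.
December 1894 has 31 days: 382 − 31 = 351 left.
January 1895 has 31 days: 351 − 31 = 320 left.
February 1895 has 28 days (1895 is not a leap year): 320 − 28 = 292 left.
March 1895 has 31 days: 292 − 31 = 261 left.
April 1895 has 30 days: 261 − 30 = 231 left.
May 1895 has 31 days: 231 − 31 = 200 left.
June 1895 has 30 days: 200 − 30 = 170 left.
July 1895 has 31 days: 170 − 31 = 139 left.
August 1895 has 31 days: 139 − 31 = 108 left.
September 1895 has 30 days: 108 − 30 = 78 left.
October 1895 has 31 days: 78 − 31 = 47 left.
November 1895 has 30 days: 47 − 30 = 17 left.
17 days into December 1895 → December 17, 1895.
Adding 9 months from December 17, 1895:
month 12 + 9 = 21, which is month 9 of year 1896 → September 1896.
Day 17 is valid in September, giving September 17, 1896.
Going back 12 weeks (= 84 days) from September 17, 1896:
Going back 17 days from September 17, 1896 reaches the end of the previous month; 84 − 17 = 67 left.
August 1896 has 31 days: 67 − 31 = 36 left.
July 1896 has 31 days: 36 − 31 = 5 left.
June 1896 has 30 days; 30 − 5 = 25 → June 25, 1896.

June 25, 1896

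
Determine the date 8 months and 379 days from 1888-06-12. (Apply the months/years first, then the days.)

February 26, 1890

Counting forward 8 months and 379 days from June 12, 1888: first the month/year part, then the days.
month 6 + 8 = 14, which is month 2 of year 1889 → February 1889.
Day 12 is valid in February, giving February 12, 1889.
Now add 379 days from February 12, 1889.
February has 28 days, so 28 − 12 = 16 days remain after February 12, 1889; 379 − 16 = 363 left.
March 1889 has 31 days: 363 − 31 = 332 left.
April 1889 has 30 days: 332 − 30 = 302 left.
May 1889 has 31 days: 302 − 31 = 271 left.
June 1889 has 30 days: 271 − 30 = 241 left.
July 1889 has 31 days: 241 − 31 = 210 left.
August 1889 has 31 days: 210 − 31 = 179 left.
September 1889 has 30 days: 179 − 30 = 149 left.
October 1889 has 31 days: 149 − 31 = 118 left.
November 1889 has 30 days: 118 − 30 = 88 left.
December 1889 has 31 days: 88 − 31 = 57 left.
January 1890 has 31 days: 57 − 31 = 26 left.
26 days into February 1890 → February 26, 1890.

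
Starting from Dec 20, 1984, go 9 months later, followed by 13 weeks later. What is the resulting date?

Counting forward 9 months from December 20, 1984:
month 12 + 9 = 21, which is month 9 of year 1985 → September 1985.
Day 20 is valid in September, giving September 20, 1985.
Advancing 13 weeks (= 91 days) from September 20, 1985:
September has 30 days, so 30 − 20 = 10 days remain after September 20, 1985; 91 − 10 = 81 left.
October 1985 has 31 days: 81 − 31 = 50 left.
November 1985 has 30 days: 50 − 30 = 20 left.
20 days into December 1985 → December 20, 1985.

December 20, 1985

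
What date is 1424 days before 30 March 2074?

Counting back 1424 days from March 30, 2074.
Going back 30 days from March 30, 2074 reaches the end of the previous month; 1424 − 30 = 1394 left.
February 2074 has 28 days (2074 is not a leap year): 1394 − 28 = 1366 left.
January 2074 has 31 days: 1366 − 31 = 1335 left.
December 2073 has 31 days: 1335 − 31 = 1304 left.
November 2073 has 30 days: 1304 − 30 = 1274 left.
October 2073 has 31 days: 1274 − 31 = 1243 left.
September 2073 has 30 days: 1243 − 30 = 1213 left.
August 2073 has 31 days: 1213 − 31 = 1182 left.
July 2073 has 31 days: 1182 − 31 = 1151 left.
June 2073 has 30 days: 1151 − 30 = 1121 left.
May 2073 has 31 days: 1121 − 31 = 1090 left.
April 2073 has 30 days: 1090 − 30 = 1060 left.
March 2073 has 31 days: 1060 − 31 = 1029 left.
February 2073 has 28 days (2073 is not a leap year): 1029 − 28 = 1001 left.
January 2073 has 31 days: 1001 − 31 = 970 left.
December 2072 has 31 days: 970 − 31 = 939 left.
November 2072 has 30 days: 939 − 30 = 909 left.
October 2072 has 31 days: 909 − 31 = 878 left.
September 2072 has 30 days: 878 − 30 = 848 left.
August 2072 has 31 days: 848 − 31 = 817 left.
July 2072 has 31 days: 817 − 31 = 786 left.
June 2072 has 30 days: 786 − 30 = 756 left.
May 2072 has 31 days: 756 − 31 = 725 left.
April 2072 has 30 days: 725 − 30 = 695 left.
March 2072 has 31 days: 695 − 31 = 664 left.
February 2072 has 29 days (2072 is a leap year): 664 − 29 = 635 left.
January 2072 has 31 days: 635 − 31 = 604 left.
December 2071 has 31 days: 604 − 31 = 573 left.
November 2071 has 30 days: 573 − 30 = 543 left.
October 2071 has 31 days: 543 − 31 = 512 left.
September 2071 has 30 days: 512 − 30 = 482 left.
August 2071 has 31 days: 482 − 31 = 451 left.
July 2071 has 31 days: 451 − 31 = 420 left.
June 2071 has 30 days: 420 − 30 = 390 left.
May 2071 has 31 days: 390 − 31 = 359 left.
April 2071 has 30 days: 359 − 30 = 329 left.
March 2071 has 31 days: 329 − 31 = 298 left.
February 2071 has 28 days (2071 is not a leap year): 298 − 28 = 270 left.
January 2071 has 31 days: 270 − 31 = 239 left.
December 2070 has 31 days: 239 − 31 = 208 left.
November 2070 has 30 days: 208 − 30 = 178 left.
October 2070 has 31 days: 178 − 31 = 147 left.
September 2070 has 30 days: 147 − 30 = 117 left.
August 2070 has 31 days: 117 − 31 = 86 left.
July 2070 has 31 days: 86 − 31 = 55 left.
June 2070 has 30 days: 55 − 30 = 25 left.
May 2070 has 31 days; 31 − 25 = 6 → May 6, 2070.

May 6, 2070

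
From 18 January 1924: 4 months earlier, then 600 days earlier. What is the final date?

January 26, 1922

Going back 4 months from January 18, 1924:
month 1 − 4 = -3, which is month 9 of year 1923 → September 1923.
Day 18 is valid in September, giving September 18, 1923.
Counting back 600 days from September 18, 1923:
Going back 18 days from September 18, 1923 reaches the end of the previous month; 600 − 18 = 582 left.
August 1923 has 31 days: 582 − 31 = 551 left.
July 1923 has 31 days: 551 − 31 = 520 left.
June 1923 has 30 days: 520 − 30 = 490 left.
May 1923 has 31 days: 490 − 31 = 459 left.
April 1923 has 30 days: 459 − 30 = 429 left.
March 1923 has 31 days: 429 − 31 = 398 left.
February 1923 has 28 days (1923 is not a leap year): 398 − 28 = 370 left.
January 1923 has 31 days: 370 − 31 = 339 left.
December 1922 has 31 days: 339 − 31 = 308 left.
November 1922 has 30 days: 308 − 30 = 278 left.
October 1922 has 31 days: 278 − 31 = 247 left.
September 1922 has 30 days: 247 − 30 = 217 left.
August 1922 has 31 days: 217 − 31 = 186 left.
July 1922 has 31 days: 186 − 31 = 155 left.
June 1922 has 30 days: 155 − 30 = 125 left.
May 1922 has 31 days: 125 − 31 = 94 left.
April 1922 has 30 days: 94 − 30 = 64 left.
March 1922 has 31 days: 64 − 31 = 33 left.
February 1922 has 28 days (1922 is not a leap year): 33 − 28 = 5 left.
January 1922 has 31 days; 31 − 5 = 26 → January 26, 1922.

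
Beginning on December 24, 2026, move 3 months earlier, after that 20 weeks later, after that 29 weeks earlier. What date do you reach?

Counting back 3 months from December 24, 2026:
month 12 − 3 = 9 → September 2026.
Day 24 is valid in September, giving September 24, 2026.
Adding 20 weeks (= 140 days) from September 24, 2026:
September has 30 days, so 30 − 24 = 6 days remain after September 24, 2026; 140 − 6 = 134 left.
October 2026 has 31 days: 134 − 31 = 103 left.
November 2026 has 30 days: 103 − 30 = 73 left.
December 2026 has 31 days: 73 − 31 = 42 left.
January 2027 has 31 days: 42 − 31 = 11 left.
11 days into February 2027 → February 11, 2027.
Going back 29 weeks (= 203 days) from February 11, 2027:
Going back 11 days from February 11, 2027 reaches the end of the previous month; 203 − 11 = 192 left.
January 2027 has 31 days: 192 − 31 = 161 left.
December 2026 has 31 days: 161 − 31 = 130 left.
November 2026 has 30 days: 130 − 30 = 100 left.
October 2026 has 31 days: 100 − 31 = 69 left.
September 2026 has 30 days: 69 − 30 = 39 left.
August 2026 has 31 days: 39 − 31 = 8 left.
July 2026 has 31 days; 31 − 8 = 23 → July 23, 2026.

July 23, 2026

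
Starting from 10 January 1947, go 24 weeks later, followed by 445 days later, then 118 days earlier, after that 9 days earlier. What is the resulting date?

Counting forward 24 weeks (= 168 days) from January 10, 1947:
January has 31 days, so 31 − 10 = 21 days remain after January 10, 1947; 168 − 21 = 147 left.
February 1947 has 28 days (1947 is not a leap year): 147 − 28 = 119 left.
March 1947 has 31 days: 119 − 31 = 88 left.
April 1947 has 30 days: 88 − 30 = 58 left.
May 1947 has 31 days: 58 − 31 = 27 left.
27 days into June 1947 → June 27, 1947.
Counting forward 445 days from June 27, 1947:
June has 30 days, so 30 − 27 = 3 days remain after June 27, 1947; 445 − 3 = 442 left.
July 1947 has 31 days: 442 − 31 = 411 left.
August 1947 has 31 days: 411 − 31 = 380 left.
September 1947 has 30 days: 380 − 30 = 350 left.
October 1947 has 31 days: 350 − 31 = 319 left.
November 1947 has 30 days: 319 − 30 = 289 left.
December 1947 has 31 days: 289 − 31 = 258 left.
January 1948 has 31 days: 258 − 31 = 227 left.
February 1948 has 29 days (1948 is a leap year): 227 − 29 = 198 left.
March 1948 has 31 days: 198 − 31 = 167 left.
April 1948 has 30 days: 167 − 30 = 137 left.
May 1948 has 31 days: 137 − 31 = 106 left.
June 1948 has 30 days: 106 − 30 = 76 left.
July 1948 has 31 days: 76 − 31 = 45 left.
August 1948 has 31 days: 45 − 31 = 14 left.
14 days into September 1948 → September 14, 1948.
Counting back 118 days from September 14, 1948:
Going back 14 days from September 14, 1948 reaches the end of the previous month; 118 − 14 = 104 left.
August 1948 has 31 days: 104 − 31 = 73 left.
July 1948 has 31 days: 73 − 31 = 42 left.
June 1948 has 30 days: 42 − 30 = 12 left.
May 1948 has 31 days; 31 − 12 = 19 → May 19, 1948.
Counting back 9 days from May 19, 1948:
19 − 9 = 10, still in May 1948.

May 10, 1948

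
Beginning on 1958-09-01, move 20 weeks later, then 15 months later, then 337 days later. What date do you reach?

March 22, 1961

Advancing 20 weeks (= 140 days) from September 1, 1958:
September has 30 days, so 30 − 1 = 29 days remain after September 1, 1958; 140 − 29 = 111 left.
October 1958 has 31 days: 111 − 31 = 80 left.
November 1958 has 30 days: 80 − 30 = 50 left.
December 1958 has 31 days: 50 − 31 = 19 left.
19 days into January 1959 → January 19, 1959.
Adding 15 months from January 19, 1959:
month 1 + 15 = 16, which is month 4 of year 1960 → April 1960.
Day 19 is valid in April, giving April 19, 1960.
Adding 337 days from April 19, 1960:
April has 30 days, so 30 − 19 = 11 days remain after April 19, 1960; 337 − 11 = 326 left.
May 1960 has 31 days: 326 − 31 = 295 left.
June 1960 has 30 days: 295 − 30 = 265 left.
July 1960 has 31 days: 265 − 31 = 234 left.
August 1960 has 31 days: 234 − 31 = 203 left.
September 1960 has 30 days: 203 − 30 = 173 left.
October 1960 has 31 days: 173 − 31 = 142 left.
November 1960 has 30 days: 142 − 30 = 112 left.
December 1960 has 31 days: 112 − 31 = 81 left.
January 1961 has 31 days: 81 − 31 = 50 left.
February 1961 has 28 days (1961 is not a leap year): 50 − 28 = 22 left.
22 days into March 1961 → March 22, 1961.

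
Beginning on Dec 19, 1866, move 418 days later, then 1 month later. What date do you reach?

March 10, 1868

Advancing 418 days from December 19, 1866:
December has 31 days, so 31 − 19 = 12 days remain after December 19, 1866; 418 − 12 = 406 left.
January 1867 has 31 days: 406 − 31 = 375 left.
February 1867 has 28 days (1867 is not a leap year): 375 − 28 = 347 left.
March 1867 has 31 days: 347 − 31 = 316 left.
April 1867 has 30 days: 316 − 30 = 286 left.
May 1867 has 31 days: 286 − 31 = 255 left.
June 1867 has 30 days: 255 − 30 = 225 left.
July 1867 has 31 days: 225 − 31 = 194 left.
August 1867 has 31 days: 194 − 31 = 163 left.
September 1867 has 30 days: 163 − 30 = 133 left.
October 1867 has 31 days: 133 − 31 = 102 left.
November 1867 has 30 days: 102 − 30 = 72 left.
December 1867 has 31 days: 72 − 31 = 41 left.
January 1868 has 31 days: 41 − 31 = 10 left.
10 days into February 1868 → February 10, 1868.
Adding 1 month from February 10, 1868:
month 2 + 1 = 3 → March 1868.
Day 10 is valid in March, giving March 10, 1868.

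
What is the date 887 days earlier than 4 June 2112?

December 30, 2109

Going back 887 days from June 4, 2112.
Going back 4 days from June 4, 2112 reaches the end of the previous month; 887 − 4 = 883 left.
May 2112 has 31 days: 883 − 31 = 852 left.
April 2112 has 30 days: 852 − 30 = 822 left.
March 2112 has 31 days: 822 − 31 = 791 left.
February 2112 has 29 days (2112 is a leap year): 791 − 29 = 762 left.
January 2112 has 31 days: 762 − 31 = 731 left.
December 2111 has 31 days: 731 − 31 = 700 left.
November 2111 has 30 days: 700 − 30 = 670 left.
October 2111 has 31 days: 670 − 31 = 639 left.
September 2111 has 30 days: 639 − 30 = 609 left.
August 2111 has 31 days: 609 − 31 = 578 left.
July 2111 has 31 days: 578 − 31 = 547 left.
June 2111 has 30 days: 547 − 30 = 517 left.
May 2111 has 31 days: 517 − 31 = 486 left.
April 2111 has 30 days: 486 − 30 = 456 left.
March 2111 has 31 days: 456 − 31 = 425 left.
February 2111 has 28 days (2111 is not a leap year): 425 − 28 = 397 left.
January 2111 has 31 days: 397 − 31 = 366 left.
December 2110 has 31 days: 366 − 31 = 335 left.
November 2110 has 30 days: 335 − 30 = 305 left.
October 2110 has 31 days: 305 − 31 = 274 left.
September 2110 has 30 days: 274 − 30 = 244 left.
August 2110 has 31 days: 244 − 31 = 213 left.
July 2110 has 31 days: 213 − 31 = 182 left.
June 2110 has 30 days: 182 − 30 = 152 left.
May 2110 has 31 days: 152 − 31 = 121 left.
April 2110 has 30 days: 121 − 30 = 91 left.
March 2110 has 31 days: 91 − 31 = 60 left.
February 2110 has 28 days (2110 is not a leap year): 60 − 28 = 32 left.
January 2110 has 31 days: 32 − 31 = 1 left.
December 2109 has 31 days; 31 − 1 = 30 → December 30, 2109.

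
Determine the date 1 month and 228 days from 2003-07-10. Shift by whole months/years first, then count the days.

March 25, 2004

Counting forward 1 month and 228 days from July 10, 2003: first the month/year part, then the days.
month 7 + 1 = 8 → August 2003.
Day 10 is valid in August, giving August 10, 2003.
Now add 228 days from August 10, 2003.
August has 31 days, so 31 − 10 = 21 days remain after August 10, 2003; 228 − 21 = 207 left.
September 2003 has 30 days: 207 − 30 = 177 left.
October 2003 has 31 days: 177 − 31 = 146 left.
November 2003 has 30 days: 146 − 30 = 116 left.
December 2003 has 31 days: 116 − 31 = 85 left.
January 2004 has 31 days: 85 − 31 = 54 left.
February 2004 has 29 days (2004 is a leap year): 54 − 29 = 25 left.
25 days into March 2004 → March 25, 2004.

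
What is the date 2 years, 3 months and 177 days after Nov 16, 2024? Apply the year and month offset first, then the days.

August 12, 2027

Adding 2 years, 3 months and 177 days from November 16, 2024: first the month/year part, then the days.
+2 years → 2026; month 11 + 3 = 14, which is month 2 of year 2027 → February 2027.
Day 16 is valid in February, giving February 16, 2027.
Now add 177 days from February 16, 2027.
February has 28 days, so 28 − 16 = 12 days remain after February 16, 2027; 177 − 12 = 165 left.
March 2027 has 31 days: 165 − 31 = 134 left.
April 2027 has 30 days: 134 − 30 = 104 left.
May 2027 has 31 days: 104 − 31 = 73 left.
June 2027 has 30 days: 73 − 30 = 43 left.
July 2027 has 31 days: 43 − 31 = 12 left.
12 days into August 2027 → August 12, 2027.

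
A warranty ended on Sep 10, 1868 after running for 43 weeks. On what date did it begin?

Subtracting 43 weeks = 301 days from September 10, 1868.
Going back 10 days from September 10, 1868 reaches the end of the previous month; 301 − 10 = 291 left.
August 1868 has 31 days: 291 − 31 = 260 left.
July 1868 has 31 days: 260 − 31 = 229 left.
June 1868 has 30 days: 229 − 30 = 199 left.
May 1868 has 31 days: 199 − 31 = 168 left.
April 1868 has 30 days: 168 − 30 = 138 left.
March 1868 has 31 days: 138 − 31 = 107 left.
February 1868 has 29 days (1868 is a leap year): 107 − 29 = 78 left.
January 1868 has 31 days: 78 − 31 = 47 left.
December 1867 has 31 days: 47 − 31 = 16 left.
November 1867 has 30 days; 30 − 16 = 14 → November 14, 1867.

November 14, 1867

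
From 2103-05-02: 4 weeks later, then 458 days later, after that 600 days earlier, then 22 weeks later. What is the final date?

Counting forward 4 weeks (= 28 days) from May 2, 2103:
May has 31 days; 2 + 28 = 30, still in May.
Adding 458 days from May 30, 2103:
May has 31 days, so 31 − 30 = 1 day remains after May 30, 2103; 458 − 1 = 457 left.
June 2103 has 30 days: 457 − 30 = 427 left.
July 2103 has 31 days: 427 − 31 = 396 left.
August 2103 has 31 days: 396 − 31 = 365 left.
September 2103 has 30 days: 365 − 30 = 335 left.
October 2103 has 31 days: 335 − 31 = 304 left.
November 2103 has 30 days: 304 − 30 = 274 left.
December 2103 has 31 days: 274 − 31 = 243 left.
January 2104 has 31 days: 243 − 31 = 212 left.
February 2104 has 29 days (2104 is a leap year): 212 − 29 = 183 left.
March 2104 has 31 days: 183 − 31 = 152 left.
April 2104 has 30 days: 152 − 30 = 122 left.
May 2104 has 31 days: 122 − 31 = 91 left.
June 2104 has 30 days: 91 − 30 = 61 left.
July 2104 has 31 days: 61 − 31 = 30 left.
30 days into August 2104 → August 30, 2104.
Subtracting 600 days from August 30, 2104:
Going back 30 days from August 30, 2104 reaches the end of the previous month; 600 − 30 = 570 left.
July 2104 has 31 days: 570 − 31 = 539 left.
June 2104 has 30 days: 539 − 30 = 509 left.
May 2104 has 31 days: 509 − 31 = 478 left.
April 2104 has 30 days: 478 − 30 = 448 left.
March 2104 has 31 days: 448 − 31 = 417 left.
February 2104 has 29 days (2104 is a leap year): 417 − 29 = 388 left.
January 2104 has 31 days: 388 − 31 = 357 left.
December 2103 has 31 days: 357 − 31 = 326 left.
November 2103 has 30 days: 326 − 30 = 296 left.
October 2103 has 31 days: 296 − 31 = 265 left.
September 2103 has 30 days: 265 − 30 = 235 left.
August 2103 has 31 days: 235 − 31 = 204 left.
July 2103 has 31 days: 204 − 31 = 173 left.
June 2103 has 30 days: 173 − 30 = 143 left.
May 2103 has 31 days: 143 − 31 = 112 left.
April 2103 has 30 days: 112 − 30 = 82 left.
March 2103 has 31 days: 82 − 31 = 51 left.
February 2103 has 28 days (2103 is not a leap year): 51 − 28 = 23 left.
January 2103 has 31 days; 31 − 23 = 8 → January 8, 2103.
Adding 22 weeks (= 154 days) from January 8, 2103:
January has 31 days, so 31 − 8 = 23 days remain after January 8, 2103; 154 − 23 = 131 left.
February 2103 has 28 days (2103 is not a leap year): 131 − 28 = 103 left.
March 2103 has 31 days: 103 − 31 = 72 left.
April 2103 has 30 days: 72 − 30 = 42 left.
May 2103 has 31 days: 42 − 31 = 11 left.
11 days into June 2103 → June 11, 2103.

June 11, 2103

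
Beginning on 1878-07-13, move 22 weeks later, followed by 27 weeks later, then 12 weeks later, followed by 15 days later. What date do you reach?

Adding 22 weeks (= 154 days) from July 13, 1878:
July has 31 days, so 31 − 13 = 18 days remain after July 13, 1878; 154 − 18 = 136 left.
August 1878 has 31 days: 136 − 31 = 105 left.
September 1878 has 30 days: 105 − 30 = 75 left.
October 1878 has 31 days: 75 − 31 = 44 left.
November 1878 has 30 days: 44 − 30 = 14 left.
14 days into December 1878 → December 14, 1878.
Counting forward 27 weeks (= 189 days) from December 14, 1878:
December has 31 days, so 31 − 14 = 17 days remain after December 14, 1878; 189 − 17 = 172 left.
January 1879 has 31 days: 172 − 31 = 141 left.
February 1879 has 28 days (1879 is not a leap year): 141 − 28 = 113 left.
March 1879 has 31 days: 113 − 31 = 82 left.
April 1879 has 30 days: 82 − 30 = 52 left.
May 1879 has 31 days: 52 − 31 = 21 left.
21 days into June 1879 → June 21, 1879.
Counting forward 12 weeks (= 84 days) from June 21, 1879:
June has 30 days, so 30 − 21 = 9 days remain after June 21, 1879; 84 − 9 = 75 left.
July 1879 has 31 days: 75 − 31 = 44 left.
August 1879 has 31 days: 44 − 31 = 13 left.
13 days into September 1879 → September 13, 1879.
Counting forward 15 days from September 13, 1879:
September has 30 days; 13 + 15 = 28, still in September.

September 28, 1879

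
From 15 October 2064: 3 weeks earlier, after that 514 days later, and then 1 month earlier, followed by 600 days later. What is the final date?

Subtracting 3 weeks (= 21 days) from October 15, 2064:
Going back 15 days from October 15, 2064 reaches the end of the previous month; 21 − 15 = 6 left.
September 2064 has 30 days; 30 − 6 = 24 → September 24, 2064.
Counting forward 514 days from September 24, 2064:
September has 30 days, so 30 − 24 = 6 days remain after September 24, 2064; 514 − 6 = 508 left.
October 2064 has 31 days: 508 − 31 = 477 left.
November 2064 has 30 days: 477 − 30 = 447 left.
December 2064 has 31 days: 447 − 31 = 416 left.
January 2065 has 31 days: 416 − 31 = 385 left.
February 2065 has 28 days (2065 is not a leap year): 385 − 28 = 357 left.
March 2065 has 31 days: 357 − 31 = 326 left.
April 2065 has 30 days: 326 − 30 = 296 left.
May 2065 has 31 days: 296 − 31 = 265 left.
June 2065 has 30 days: 265 − 30 = 235 left.
July 2065 has 31 days: 235 − 31 = 204 left.
August 2065 has 31 days: 204 − 31 = 173 left.
September 2065 has 30 days: 173 − 30 = 143 left.
October 2065 has 31 days: 143 − 31 = 112 left.
November 2065 has 30 days: 112 − 30 = 82 left.
December 2065 has 31 days: 82 − 31 = 51 left.
January 2066 has 31 days: 51 − 31 = 20 left.
20 days into February 2066 → February 20, 2066.
Counting back 1 month from February 20, 2066:
month 2 − 1 = 1 → January 2066.
Day 20 is valid in January, giving January 20, 2066.
Counting forward 600 days from January 20, 2066:
January has 31 days, so 31 − 20 = 11 days remain after January 20, 2066; 600 − 11 = 589 left.
February 2066 has 28 days (2066 is not a leap year): 589 − 28 = 561 left.
March 2066 has 31 days: 561 − 31 = 530 left.
April 2066 has 30 days: 530 − 30 = 500 left.
May 2066 has 31 days: 500 − 31 = 469 left.
June 2066 has 30 days: 469 − 30 = 439 left.
July 2066 has 31 days: 439 − 31 = 408 left.
August 2066 has 31 days: 408 − 31 = 377 left.
September 2066 has 30 days: 377 − 30 = 347 left.
October 2066 has 31 days: 347 − 31 = 316 left.
November 2066 has 30 days: 316 − 30 = 286 left.
December 2066 has 31 days: 286 − 31 = 255 left.
January 2067 has 31 days: 255 − 31 = 224 left.
February 2067 has 28 days (2067 is not a leap year): 224 − 28 = 196 left.
March 2067 has 31 days: 196 − 31 = 165 left.
April 2067 has 30 days: 165 − 30 = 135 left.
May 2067 has 31 days: 135 − 31 = 104 left.
June 2067 has 30 days: 104 − 30 = 74 left.
July 2067 has 31 days: 74 − 31 = 43 left.
August 2067 has 31 days: 43 − 31 = 12 left.
12 days into September 2067 → September 12, 2067.

September 12, 2067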